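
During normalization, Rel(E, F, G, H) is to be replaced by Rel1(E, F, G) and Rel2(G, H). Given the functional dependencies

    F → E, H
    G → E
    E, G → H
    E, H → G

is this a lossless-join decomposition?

Common attributes: Rel1 ∩ Rel2 = {G}.
Closure of {G}: G → E applies, adding E; E, G → H applies, adding H. So (G)⁺ = {E, G, H}.
This closure contains every attribute of Rel2, so Rel1 ∩ Rel2 → Rel2. The join is lossless.

Yes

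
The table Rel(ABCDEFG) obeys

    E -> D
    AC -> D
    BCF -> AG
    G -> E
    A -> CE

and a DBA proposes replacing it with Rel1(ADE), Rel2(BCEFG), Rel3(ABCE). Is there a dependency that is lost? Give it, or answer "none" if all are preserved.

BCF -> AG

Check BCF → AG: no single fragment contains all of {ABCFG}, and the restricted closure of {BCF} across the fragments never reaches {AG}.
E → D is preserved.
AC → D is preserved.
G → E is preserved.
A → CE is preserved.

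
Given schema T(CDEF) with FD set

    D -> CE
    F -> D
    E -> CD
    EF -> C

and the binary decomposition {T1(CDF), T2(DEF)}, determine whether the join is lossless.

Yes

Common attributes: T1 ∩ T2 = {DF}.
Closure of {DF}: D → CE applies, adding CE. So (DF)⁺ = {CDEF}.
This closure contains every attribute of T1, so T1 ∩ T2 → T1. The join is lossless.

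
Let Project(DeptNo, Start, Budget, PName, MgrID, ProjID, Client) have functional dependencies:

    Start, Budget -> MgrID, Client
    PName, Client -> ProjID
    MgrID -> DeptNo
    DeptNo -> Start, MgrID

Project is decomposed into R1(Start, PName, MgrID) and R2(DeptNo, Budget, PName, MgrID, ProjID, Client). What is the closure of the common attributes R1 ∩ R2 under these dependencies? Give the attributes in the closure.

DeptNo, Start, PName, MgrID

R1 ∩ R2 = {PName, MgrID}.
MgrID → DeptNo applies, adding DeptNo
DeptNo → Start, MgrID applies, adding Start
Closure: {DeptNo, Start, PName, MgrID}.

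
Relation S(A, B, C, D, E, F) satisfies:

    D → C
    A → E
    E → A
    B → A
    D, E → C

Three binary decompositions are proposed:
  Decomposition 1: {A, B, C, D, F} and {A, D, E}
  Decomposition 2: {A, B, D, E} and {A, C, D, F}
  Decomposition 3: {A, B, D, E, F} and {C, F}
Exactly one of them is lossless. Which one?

Decomposition 1: common = {A, D}, closure = {A, C, D, E} → lossless.
Decomposition 2: common = {A, D}, closure = {A, C, D, E} → lossy.
Decomposition 3: common = {F}, closure = {F} → lossy.

Decomposition 1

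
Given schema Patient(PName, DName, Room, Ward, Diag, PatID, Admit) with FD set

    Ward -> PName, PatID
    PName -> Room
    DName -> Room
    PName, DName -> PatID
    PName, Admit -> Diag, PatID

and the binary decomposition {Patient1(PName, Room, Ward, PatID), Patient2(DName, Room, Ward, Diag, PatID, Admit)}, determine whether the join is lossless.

Yes

Common attributes: Patient1 ∩ Patient2 = {Room, Ward, PatID}.
Closure of {Room, Ward, PatID}: Ward → PName, PatID applies, adding PName. So (Room, Ward, PatID)⁺ = {PName, Room, Ward, PatID}.
This closure contains every attribute of Patient1, so Patient1 ∩ Patient2 → Patient1. The join is lossless.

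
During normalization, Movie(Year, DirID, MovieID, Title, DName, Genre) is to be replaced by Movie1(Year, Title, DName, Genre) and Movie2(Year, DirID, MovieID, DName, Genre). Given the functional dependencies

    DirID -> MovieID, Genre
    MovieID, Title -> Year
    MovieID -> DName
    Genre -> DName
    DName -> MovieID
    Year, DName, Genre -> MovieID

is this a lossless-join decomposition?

No

Common attributes: Movie1 ∩ Movie2 = {Year, DName, Genre}.
Closure of {Year, DName, Genre}: DName → MovieID applies, adding MovieID. So (Year, DName, Genre)⁺ = {Year, MovieID, DName, Genre}.
The closure contains neither all of Movie1 = {Year, Title, DName, Genre} nor all of Movie2 = {Year, DirID, MovieID, DName, Genre}, so the common attributes are not a superkey of either fragment. The join is lossy.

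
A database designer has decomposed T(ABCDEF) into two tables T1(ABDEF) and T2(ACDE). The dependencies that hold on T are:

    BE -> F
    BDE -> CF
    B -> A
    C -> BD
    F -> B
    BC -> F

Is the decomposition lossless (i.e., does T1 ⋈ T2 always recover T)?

Common attributes: T1 ∩ T2 = {ADE}.
No dependency enlarges {ADE}, so (ADE)⁺ = {ADE}.
The closure contains neither all of T1 = {ABDEF} nor all of T2 = {ACDE}, so the common attributes are not a superkey of either fragment. The join is lossy.

No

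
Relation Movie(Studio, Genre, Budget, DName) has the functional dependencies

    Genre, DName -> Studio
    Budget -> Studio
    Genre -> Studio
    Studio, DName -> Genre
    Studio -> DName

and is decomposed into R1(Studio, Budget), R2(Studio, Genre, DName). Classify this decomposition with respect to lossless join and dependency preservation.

Lossless test: (Studio)⁺ = {Studio, Genre, DName}, which contains all of one fragment — lossless.
Dependency preservation: every FD's attributes lie within a single fragment, so each can be enforced locally — preserved.

lossless and dependency-preserving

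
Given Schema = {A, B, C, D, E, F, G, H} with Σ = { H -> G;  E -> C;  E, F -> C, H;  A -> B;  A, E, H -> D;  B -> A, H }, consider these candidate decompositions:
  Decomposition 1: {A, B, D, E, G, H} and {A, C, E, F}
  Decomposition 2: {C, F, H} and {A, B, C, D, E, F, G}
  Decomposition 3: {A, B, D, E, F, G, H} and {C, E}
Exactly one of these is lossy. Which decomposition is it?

Decomposition 2

Decomposition 1: common = {A, E}, closure = {A, B, C, D, E, G, H} → lossless.
Decomposition 2: common = {C, F}, closure = {C, F} → lossy.
Decomposition 3: common = {E}, closure = {C, E} → lossless.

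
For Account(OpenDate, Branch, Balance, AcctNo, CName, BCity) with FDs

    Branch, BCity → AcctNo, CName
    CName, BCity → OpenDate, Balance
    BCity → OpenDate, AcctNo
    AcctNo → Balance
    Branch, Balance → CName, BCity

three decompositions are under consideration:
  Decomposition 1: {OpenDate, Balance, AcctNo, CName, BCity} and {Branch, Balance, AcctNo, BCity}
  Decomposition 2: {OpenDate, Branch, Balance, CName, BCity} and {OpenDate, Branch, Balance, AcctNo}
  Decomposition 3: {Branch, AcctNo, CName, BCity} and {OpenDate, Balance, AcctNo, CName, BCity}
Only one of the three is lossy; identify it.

Decomposition 1

Decomposition 1: common = {Balance, AcctNo, BCity}, closure = {OpenDate, Balance, AcctNo, BCity} → lossy.
Decomposition 2: common = {OpenDate, Branch, Balance}, closure = {OpenDate, Branch, Balance, AcctNo, CName, BCity} → lossless.
Decomposition 3: common = {AcctNo, CName, BCity}, closure = {OpenDate, Balance, AcctNo, CName, BCity} → lossless.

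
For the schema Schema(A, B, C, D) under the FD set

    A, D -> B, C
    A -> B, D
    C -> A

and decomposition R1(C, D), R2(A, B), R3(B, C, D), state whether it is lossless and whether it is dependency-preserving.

lossy and not dependency-preserving

Lossless test (chase): Rows 1 and 3 agree on C; apply C→A and equate their A entries. Rows 1 and 3 agree on A, D; apply A, D→B, C and equate their B, C entries. No row becomes fully distinguished — the join is lossy.
Dependency preservation: the restricted closure of {A, D} across the fragments never reaches {B, C}, so A, D → B, C cannot be enforced without a join — not preserved.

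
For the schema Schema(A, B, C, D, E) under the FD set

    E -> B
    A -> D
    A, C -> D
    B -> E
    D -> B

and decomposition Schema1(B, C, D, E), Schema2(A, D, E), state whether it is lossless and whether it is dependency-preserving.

lossy but dependency-preserving

Lossless test: (D, E)⁺ = {B, D, E}, which is a superkey of neither fragment — lossy.
Dependency preservation: A, C → D is not contained in any single fragment, but the restricted closure of its left-hand side across the fragments still reaches the right-hand side; the remaining FDs each lie inside some fragment. All dependencies are preserved.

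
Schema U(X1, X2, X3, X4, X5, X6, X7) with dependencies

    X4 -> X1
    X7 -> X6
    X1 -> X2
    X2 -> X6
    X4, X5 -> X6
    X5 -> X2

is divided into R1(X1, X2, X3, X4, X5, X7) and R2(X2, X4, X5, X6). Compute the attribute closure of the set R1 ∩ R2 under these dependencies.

R1 ∩ R2 = {X2, X4, X5}.
X4 → X1 applies, adding X1
X2 → X6 applies, adding X6
Closure: {X1, X2, X4, X5, X6}.

X1, X2, X4, X5, X6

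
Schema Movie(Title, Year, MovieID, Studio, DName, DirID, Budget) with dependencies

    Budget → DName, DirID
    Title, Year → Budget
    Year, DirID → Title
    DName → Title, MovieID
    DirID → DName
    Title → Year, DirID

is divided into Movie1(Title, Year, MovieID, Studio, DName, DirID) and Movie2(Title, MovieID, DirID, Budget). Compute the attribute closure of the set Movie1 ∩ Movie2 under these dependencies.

Movie1 ∩ Movie2 = {Title, MovieID, DirID}.
DirID → DName applies, adding DName
Title → Year, DirID applies, adding Year
Title, Year → Budget applies, adding Budget
Closure: {Title, Year, MovieID, DName, DirID, Budget}.

Title, Year, MovieID, DName, DirID, Budget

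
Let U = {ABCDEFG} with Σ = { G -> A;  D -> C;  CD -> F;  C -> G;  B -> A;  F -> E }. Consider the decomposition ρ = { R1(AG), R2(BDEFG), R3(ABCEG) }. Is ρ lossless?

Chase test. Columns are ABCDEFG; row i has aⱼ where attribute j ∈ Ri, else bᵢⱼ.
Initial tableau (one row per fragment):
  row 1: a1 b12 b13 b14 b15 b16 a7
  row 2: b21 a2 b23 a4 a5 a6 a7
  row 3: a1 a2 a3 b34 a5 b36 a7
Rows 1 and 2 agree on G; apply G→A and equate their A entries.
No row becomes fully distinguished — the join is lossy.

No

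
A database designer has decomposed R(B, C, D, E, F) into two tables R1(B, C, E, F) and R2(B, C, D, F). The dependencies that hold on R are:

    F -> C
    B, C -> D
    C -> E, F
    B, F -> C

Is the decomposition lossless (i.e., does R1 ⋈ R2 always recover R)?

Common attributes: R1 ∩ R2 = {B, C, F}.
Closure of {B, C, F}: B, C → D applies, adding D; C → E, F applies, adding E. So (B, C, F)⁺ = {B, C, D, E, F}.
This closure contains every attribute of R1, so R1 ∩ R2 → R1. The join is lossless.

Yes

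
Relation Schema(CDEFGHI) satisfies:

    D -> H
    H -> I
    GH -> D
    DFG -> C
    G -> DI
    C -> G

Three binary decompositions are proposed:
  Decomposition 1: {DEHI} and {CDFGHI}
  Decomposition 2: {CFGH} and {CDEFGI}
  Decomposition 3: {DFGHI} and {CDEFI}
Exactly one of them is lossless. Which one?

Decomposition 1: common = {DHI}, closure = {DHI} → lossy.
Decomposition 2: common = {CFG}, closure = {CDFGHI} → lossless.
Decomposition 3: common = {DFI}, closure = {DFHI} → lossy.

Decomposition 2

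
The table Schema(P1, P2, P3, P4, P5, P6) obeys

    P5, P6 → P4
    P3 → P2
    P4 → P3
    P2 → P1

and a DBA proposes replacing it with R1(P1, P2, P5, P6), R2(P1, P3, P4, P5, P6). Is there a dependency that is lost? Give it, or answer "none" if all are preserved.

P3 → P2

Check P3 → P2: no single fragment contains all of {P2, P3}, and the restricted closure of {P3} across the fragments never reaches {P2}.
P5, P6 → P4 is preserved.
P4 → P3 is preserved.
P2 → P1 is preserved.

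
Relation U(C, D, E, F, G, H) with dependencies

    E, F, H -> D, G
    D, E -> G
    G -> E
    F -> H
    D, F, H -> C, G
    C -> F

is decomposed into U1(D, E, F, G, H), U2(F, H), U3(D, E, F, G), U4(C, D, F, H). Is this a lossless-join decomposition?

Chase test. Columns are C, D, E, F, G, H; row i has aⱼ where attribute j ∈ Ui, else bᵢⱼ.
Initial tableau (one row per fragment):
  row 1: b11 a2 a3 a4 a5 a6
  row 2: b21 b22 b23 a4 b25 a6
  row 3: b31 a2 a3 a4 a5 b36
  row 4: a1 a2 b43 a4 b45 a6
Rows 1 and 3 agree on F; apply F→H and equate their H entries.
Rows 1 and 3 agree on D, F, H; apply D, F, H→C, G and equate their C, G entries.
Rows 1 and 4 agree on D, F, H; apply D, F, H→C, G and equate their C, G entries.
Rows 1 and 4 agree on G; apply G→E and equate their E entries.
Row 1 is now all distinguished symbols — the join is lossless.

Yes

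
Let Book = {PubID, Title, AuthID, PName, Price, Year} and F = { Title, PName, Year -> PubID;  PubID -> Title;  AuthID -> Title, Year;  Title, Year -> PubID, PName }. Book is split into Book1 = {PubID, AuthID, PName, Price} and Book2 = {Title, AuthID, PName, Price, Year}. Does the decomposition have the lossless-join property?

Yes

Common attributes: Book1 ∩ Book2 = {AuthID, PName, Price}.
Closure of {AuthID, PName, Price}: AuthID → Title, Year applies, adding Title, Year; Title, Year → PubID, PName applies, adding PubID. So (AuthID, PName, Price)⁺ = {PubID, Title, AuthID, PName, Price, Year}.
This closure contains every attribute of Book1, so Book1 ∩ Book2 → Book1. The join is lossless.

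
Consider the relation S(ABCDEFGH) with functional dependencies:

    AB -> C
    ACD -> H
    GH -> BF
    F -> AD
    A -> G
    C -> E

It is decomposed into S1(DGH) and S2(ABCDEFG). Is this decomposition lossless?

Common attributes: S1 ∩ S2 = {DG}.
No dependency enlarges {DG}, so (DG)⁺ = {DG}.
The closure contains neither all of S1 = {DGH} nor all of S2 = {ABCDEFG}, so the common attributes are not a superkey of either fragment. The join is lossy.

No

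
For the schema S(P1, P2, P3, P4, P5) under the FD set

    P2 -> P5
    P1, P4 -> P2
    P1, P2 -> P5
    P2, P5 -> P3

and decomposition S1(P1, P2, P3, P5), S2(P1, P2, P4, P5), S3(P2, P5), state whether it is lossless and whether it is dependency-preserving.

Lossless test (chase): Rows 1 and 2 agree on P2, P5; apply P2, P5→P3 and equate their P3 entries. Rows 1 and 3 agree on P2, P5; apply P2, P5→P3 and equate their P3 entries. Row 2 is now all distinguished symbols — the join is lossless.
Dependency preservation: every FD's attributes lie within a single fragment, so each can be enforced locally — preserved.

lossless and dependency-preserving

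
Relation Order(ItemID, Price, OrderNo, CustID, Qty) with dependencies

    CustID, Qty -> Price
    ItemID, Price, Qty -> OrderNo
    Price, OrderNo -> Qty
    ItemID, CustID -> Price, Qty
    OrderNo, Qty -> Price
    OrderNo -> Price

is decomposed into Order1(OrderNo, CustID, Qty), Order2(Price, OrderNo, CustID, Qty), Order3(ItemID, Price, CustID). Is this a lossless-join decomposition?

Chase test. Columns are ItemID, Price, OrderNo, CustID, Qty; row i has aⱼ where attribute j ∈ Orderi, else bᵢⱼ.
Initial tableau (one row per fragment):
  row 1: b11 b12 a3 a4 a5
  row 2: b21 a2 a3 a4 a5
  row 3: a1 a2 b33 a4 b35
Rows 1 and 2 agree on CustID, Qty; apply CustID, Qty→Price and equate their Price entries.
No row becomes fully distinguished — the join is lossy.

No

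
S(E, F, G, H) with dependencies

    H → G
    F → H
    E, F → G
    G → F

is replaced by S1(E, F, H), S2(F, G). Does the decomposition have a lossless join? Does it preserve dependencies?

Lossless test: (F)⁺ = {F, G, H}, which contains all of one fragment — lossless.
Dependency preservation: H → G; E, F → G are not contained in any single fragment, but the restricted closure of each left-hand side across the fragments still reaches the right-hand side; the remaining FDs each lie inside some fragment. All dependencies are preserved.

lossless and dependency-preserving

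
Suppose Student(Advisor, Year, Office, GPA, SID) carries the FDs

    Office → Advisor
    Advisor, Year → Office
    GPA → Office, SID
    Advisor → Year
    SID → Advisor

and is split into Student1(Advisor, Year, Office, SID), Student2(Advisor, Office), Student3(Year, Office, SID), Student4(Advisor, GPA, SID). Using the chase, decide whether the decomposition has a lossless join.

Yes

Chase test. Columns are Advisor, Year, Office, GPA, SID; row i has aⱼ where attribute j ∈ Studenti, else bᵢⱼ.
Initial tableau (one row per fragment):
  row 1: a1 a2 a3 b14 a5
  row 2: a1 b22 a3 b24 b25
  row 3: b31 a2 a3 b34 a5
  row 4: a1 b42 b43 a4 a5
Rows 1 and 3 agree on Office; apply Office→Advisor and equate their Advisor entries.
Rows 1 and 2 agree on Advisor; apply Advisor→Year and equate their Year entries.
Rows 1 and 4 agree on Advisor; apply Advisor→Year and equate their Year entries.
Rows 1 and 4 agree on Advisor, Year; apply Advisor, Year→Office and equate their Office entries.
Row 4 is now all distinguished symbols — the join is lossless.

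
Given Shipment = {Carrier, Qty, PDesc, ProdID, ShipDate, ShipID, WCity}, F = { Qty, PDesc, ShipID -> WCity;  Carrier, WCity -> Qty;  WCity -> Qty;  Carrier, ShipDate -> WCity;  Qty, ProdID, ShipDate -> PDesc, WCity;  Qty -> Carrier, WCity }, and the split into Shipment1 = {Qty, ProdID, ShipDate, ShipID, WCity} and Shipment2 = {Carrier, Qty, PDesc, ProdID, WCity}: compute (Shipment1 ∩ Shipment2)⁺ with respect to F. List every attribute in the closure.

Carrier, Qty, ProdID, WCity

Shipment1 ∩ Shipment2 = {Qty, ProdID, WCity}.
Qty → Carrier, WCity applies, adding Carrier
Closure: {Carrier, Qty, ProdID, WCity}.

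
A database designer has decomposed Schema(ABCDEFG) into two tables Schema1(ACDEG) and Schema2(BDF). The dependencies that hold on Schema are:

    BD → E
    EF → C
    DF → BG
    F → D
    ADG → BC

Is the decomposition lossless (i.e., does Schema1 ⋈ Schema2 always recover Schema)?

No

Common attributes: Schema1 ∩ Schema2 = {D}.
No dependency enlarges {D}, so (D)⁺ = {D}.
The closure contains neither all of Schema1 = {ACDEG} nor all of Schema2 = {BDF}, so the common attributes are not a superkey of either fragment. The join is lossy.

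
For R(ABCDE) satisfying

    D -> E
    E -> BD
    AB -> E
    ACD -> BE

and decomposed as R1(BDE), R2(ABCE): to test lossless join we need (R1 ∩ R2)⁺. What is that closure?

R1 ∩ R2 = {BE}.
E → BD applies, adding D
Closure: {BDE}.

BDE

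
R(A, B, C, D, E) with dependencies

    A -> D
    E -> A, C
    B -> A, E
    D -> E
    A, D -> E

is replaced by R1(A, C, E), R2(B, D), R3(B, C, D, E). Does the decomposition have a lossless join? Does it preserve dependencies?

Lossless test (chase): Rows 1 and 3 agree on E; apply E→A, C and equate their A, C entries. Rows 2 and 3 agree on B; apply B→A, E and equate their A, E entries. Rows 1 and 2 agree on A; apply A→D and equate their D entries. Rows 1 and 2 agree on E; apply E→A, C and equate their A, C entries. Row 2 is now all distinguished symbols — the join is lossless.
Dependency preservation: A → D; B → A, E; A, D → E are not contained in any single fragment, but the restricted closure of each left-hand side across the fragments still reaches the right-hand side; the remaining FDs each lie inside some fragment. All dependencies are preserved.

lossless and dependency-preserving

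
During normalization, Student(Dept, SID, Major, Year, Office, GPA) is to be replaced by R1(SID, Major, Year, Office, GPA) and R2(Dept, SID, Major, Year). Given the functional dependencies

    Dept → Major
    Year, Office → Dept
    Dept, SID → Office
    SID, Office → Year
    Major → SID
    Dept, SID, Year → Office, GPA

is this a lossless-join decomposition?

Common attributes: R1 ∩ R2 = {SID, Major, Year}.
No dependency enlarges {SID, Major, Year}, so (SID, Major, Year)⁺ = {SID, Major, Year}.
The closure contains neither all of R1 = {SID, Major, Year, Office, GPA} nor all of R2 = {Dept, SID, Major, Year}, so the common attributes are not a superkey of either fragment. The join is lossy.

No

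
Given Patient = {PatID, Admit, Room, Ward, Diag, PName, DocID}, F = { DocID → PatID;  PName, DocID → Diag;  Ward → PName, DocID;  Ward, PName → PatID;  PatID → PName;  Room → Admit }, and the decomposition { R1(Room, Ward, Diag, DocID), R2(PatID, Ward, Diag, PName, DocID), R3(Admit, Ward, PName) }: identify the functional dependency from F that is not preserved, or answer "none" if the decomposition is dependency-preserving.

Check Room → Admit: no single fragment contains all of {Admit, Room}, and the restricted closure of {Room} across the fragments never reaches {Admit}.
DocID → PatID is preserved.
PName, DocID → Diag is preserved.
Ward → PName, DocID is preserved.
Ward, PName → PatID is preserved.
PatID → PName is preserved.

Room → Admit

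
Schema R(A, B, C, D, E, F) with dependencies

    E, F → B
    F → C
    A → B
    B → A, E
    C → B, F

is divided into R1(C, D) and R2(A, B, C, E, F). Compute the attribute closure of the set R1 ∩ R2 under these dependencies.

R1 ∩ R2 = {C}.
C → B, F applies, adding B, F
B → A, E applies, adding A, E
Closure: {A, B, C, E, F}.

A, B, C, E, F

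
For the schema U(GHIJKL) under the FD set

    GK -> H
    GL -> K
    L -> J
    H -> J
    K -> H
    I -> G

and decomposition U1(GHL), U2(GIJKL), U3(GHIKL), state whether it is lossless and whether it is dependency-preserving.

lossless but not dependency-preserving

Lossless test (chase): Rows 2 and 3 agree on GK; apply GK→H and equate their H entries. Rows 1 and 2 agree on GL; apply GL→K and equate their K entries. Rows 1 and 2 agree on L; apply L→J and equate their J entries. Rows 1 and 3 agree on L; apply L→J and equate their J entries. Row 2 is now all distinguished symbols — the join is lossless.
Dependency preservation: the restricted closure of {H} across the fragments never reaches {J}, so H → J cannot be enforced without a join — not preserved.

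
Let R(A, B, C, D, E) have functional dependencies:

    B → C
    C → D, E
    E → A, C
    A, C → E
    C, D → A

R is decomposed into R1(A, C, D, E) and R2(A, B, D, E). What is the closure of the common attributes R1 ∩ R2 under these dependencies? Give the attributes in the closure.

A, C, D, E

R1 ∩ R2 = {A, D, E}.
E → A, C applies, adding C
Closure: {A, C, D, E}.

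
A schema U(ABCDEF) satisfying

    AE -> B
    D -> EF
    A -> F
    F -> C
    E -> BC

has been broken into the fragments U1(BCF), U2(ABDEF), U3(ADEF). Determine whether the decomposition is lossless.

Chase test. Columns are ABCDEF; row i has aⱼ where attribute j ∈ Ui, else bᵢⱼ.
Initial tableau (one row per fragment):
  row 1: b11 a2 a3 b14 b15 a6
  row 2: a1 a2 b23 a4 a5 a6
  row 3: a1 b32 b33 a4 a5 a6
Rows 2 and 3 agree on AE; apply AE→B and equate their B entries.
Rows 1 and 2 agree on F; apply F→C and equate their C entries.
Rows 1 and 3 agree on F; apply F→C and equate their C entries.
Row 2 is now all distinguished symbols — the join is lossless.

Yes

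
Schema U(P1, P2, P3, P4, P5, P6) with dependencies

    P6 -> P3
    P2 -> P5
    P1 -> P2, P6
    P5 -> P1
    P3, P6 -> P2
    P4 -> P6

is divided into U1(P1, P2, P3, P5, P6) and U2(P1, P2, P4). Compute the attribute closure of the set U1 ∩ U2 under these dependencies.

U1 ∩ U2 = {P1, P2}.
P2 → P5 applies, adding P5
P1 → P2, P6 applies, adding P6
P6 → P3 applies, adding P3
Closure: {P1, P2, P3, P5, P6}.

P1, P2, P3, P5, P6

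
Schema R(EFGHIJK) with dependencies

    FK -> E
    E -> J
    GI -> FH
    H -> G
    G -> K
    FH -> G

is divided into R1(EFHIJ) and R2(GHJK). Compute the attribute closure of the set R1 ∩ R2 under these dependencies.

GHJK

R1 ∩ R2 = {HJ}.
H → G applies, adding G
G → K applies, adding K
Closure: {GHJK}.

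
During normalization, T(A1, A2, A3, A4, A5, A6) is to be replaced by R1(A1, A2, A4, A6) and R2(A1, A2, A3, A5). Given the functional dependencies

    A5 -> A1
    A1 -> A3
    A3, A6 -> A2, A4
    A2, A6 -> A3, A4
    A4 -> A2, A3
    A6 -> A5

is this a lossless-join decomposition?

Common attributes: R1 ∩ R2 = {A1, A2}.
Closure of {A1, A2}: A1 → A3 applies, adding A3. So (A1, A2)⁺ = {A1, A2, A3}.
The closure contains neither all of R1 = {A1, A2, A4, A6} nor all of R2 = {A1, A2, A3, A5}, so the common attributes are not a superkey of either fragment. The join is lossy.

No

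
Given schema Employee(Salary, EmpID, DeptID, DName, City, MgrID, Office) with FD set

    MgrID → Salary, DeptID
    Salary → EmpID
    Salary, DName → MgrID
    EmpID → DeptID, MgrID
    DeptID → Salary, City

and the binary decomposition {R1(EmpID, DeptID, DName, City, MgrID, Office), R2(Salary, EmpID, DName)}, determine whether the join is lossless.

Yes

Common attributes: R1 ∩ R2 = {EmpID, DName}.
Closure of {EmpID, DName}: EmpID → DeptID, MgrID applies, adding DeptID, MgrID; DeptID → Salary, City applies, adding Salary, City. So (EmpID, DName)⁺ = {Salary, EmpID, DeptID, DName, City, MgrID}.
This closure contains every attribute of R2, so R1 ∩ R2 → R2. The join is lossless.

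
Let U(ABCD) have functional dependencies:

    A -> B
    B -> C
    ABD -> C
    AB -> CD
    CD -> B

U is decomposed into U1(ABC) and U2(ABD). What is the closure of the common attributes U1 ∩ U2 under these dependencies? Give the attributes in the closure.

U1 ∩ U2 = {AB}.
B → C applies, adding C
AB → CD applies, adding D
Closure: {ABCD}.

ABCD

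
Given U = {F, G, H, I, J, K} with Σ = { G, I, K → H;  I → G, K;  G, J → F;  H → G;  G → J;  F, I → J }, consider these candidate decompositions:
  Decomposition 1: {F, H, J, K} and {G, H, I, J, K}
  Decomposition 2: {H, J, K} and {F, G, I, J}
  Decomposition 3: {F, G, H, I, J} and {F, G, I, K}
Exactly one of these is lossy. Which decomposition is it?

Decomposition 1: common = {H, J, K}, closure = {F, G, H, J, K} → lossless.
Decomposition 2: common = {J}, closure = {J} → lossy.
Decomposition 3: common = {F, G, I}, closure = {F, G, H, I, J, K} → lossless.

Decomposition 2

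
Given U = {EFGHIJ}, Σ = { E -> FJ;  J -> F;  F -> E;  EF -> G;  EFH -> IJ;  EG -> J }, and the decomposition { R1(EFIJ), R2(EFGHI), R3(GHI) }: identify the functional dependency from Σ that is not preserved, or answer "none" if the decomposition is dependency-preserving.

E → FJ lies within R1.
J → F lies within R1.
F → E lies within R1.
EF → G lies within R2.
EFH → IJ: restricted closure across fragments reaches IJ.
EG → J: restricted closure across fragments reaches J.
Every dependency is enforceable on the fragments, so the decomposition is dependency-preserving.

none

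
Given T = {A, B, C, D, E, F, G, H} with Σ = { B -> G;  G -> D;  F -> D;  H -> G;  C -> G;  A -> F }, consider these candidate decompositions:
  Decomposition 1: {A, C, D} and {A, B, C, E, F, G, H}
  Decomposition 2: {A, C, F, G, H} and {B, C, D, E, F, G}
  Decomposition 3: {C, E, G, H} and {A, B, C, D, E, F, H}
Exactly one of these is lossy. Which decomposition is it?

Decomposition 1: common = {A, C}, closure = {A, C, D, F, G} → lossless.
Decomposition 2: common = {C, F, G}, closure = {C, D, F, G} → lossy.
Decomposition 3: common = {C, E, H}, closure = {C, D, E, G, H} → lossless.

Decomposition 2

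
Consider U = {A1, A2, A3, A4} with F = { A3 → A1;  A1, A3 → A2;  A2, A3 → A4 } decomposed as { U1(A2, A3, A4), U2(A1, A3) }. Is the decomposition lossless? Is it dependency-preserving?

lossless and dependency-preserving

Lossless test: (A3)⁺ = {A1, A2, A3, A4}, which contains all of one fragment — lossless.
Dependency preservation: A1, A3 → A2 is not contained in any single fragment, but the restricted closure of its left-hand side across the fragments still reaches the right-hand side; the remaining FDs each lie inside some fragment. All dependencies are preserved.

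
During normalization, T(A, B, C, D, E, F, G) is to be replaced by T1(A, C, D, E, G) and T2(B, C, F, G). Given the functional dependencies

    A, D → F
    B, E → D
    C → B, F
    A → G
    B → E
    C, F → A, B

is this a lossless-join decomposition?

Common attributes: T1 ∩ T2 = {C, G}.
Closure of {C, G}: C → B, F applies, adding B, F; B → E applies, adding E; C, F → A, B applies, adding A; B, E → D applies, adding D. So (C, G)⁺ = {A, B, C, D, E, F, G}.
This closure contains every attribute of T1, so T1 ∩ T2 → T1. The join is lossless.

Yes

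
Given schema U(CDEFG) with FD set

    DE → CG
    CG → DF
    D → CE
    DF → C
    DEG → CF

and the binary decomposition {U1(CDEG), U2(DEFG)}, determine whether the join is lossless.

Common attributes: U1 ∩ U2 = {DEG}.
Closure of {DEG}: DE → CG applies, adding C; CG → DF applies, adding F. So (DEG)⁺ = {CDEFG}.
This closure contains every attribute of U1, so U1 ∩ U2 → U1. The join is lossless.

Yes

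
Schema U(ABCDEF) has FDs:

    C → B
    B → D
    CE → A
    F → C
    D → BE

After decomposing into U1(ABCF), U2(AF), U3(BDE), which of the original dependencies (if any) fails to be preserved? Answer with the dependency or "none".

none

C → B lies within U1.
B → D lies within U3.
CE → A: restricted closure across fragments reaches A.
F → C lies within U1.
D → BE lies within U3.
Every dependency is enforceable on the fragments, so the decomposition is dependency-preserving.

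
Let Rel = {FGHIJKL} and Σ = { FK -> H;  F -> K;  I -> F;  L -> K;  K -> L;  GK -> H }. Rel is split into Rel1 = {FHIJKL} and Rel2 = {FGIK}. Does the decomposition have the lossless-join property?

No

Common attributes: Rel1 ∩ Rel2 = {FIK}.
Closure of {FIK}: FK → H applies, adding H; K → L applies, adding L. So (FIK)⁺ = {FHIKL}.
The closure contains neither all of Rel1 = {FHIJKL} nor all of Rel2 = {FGIK}, so the common attributes are not a superkey of either fragment. The join is lossy.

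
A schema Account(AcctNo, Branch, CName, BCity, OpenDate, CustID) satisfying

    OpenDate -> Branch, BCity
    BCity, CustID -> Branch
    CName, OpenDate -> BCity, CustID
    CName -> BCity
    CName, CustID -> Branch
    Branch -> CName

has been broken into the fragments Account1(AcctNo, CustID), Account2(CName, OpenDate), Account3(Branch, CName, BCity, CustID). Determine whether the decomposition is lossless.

No

Chase test. Columns are AcctNo, Branch, CName, BCity, OpenDate, CustID; row i has aⱼ where attribute j ∈ Accounti, else bᵢⱼ.
Initial tableau (one row per fragment):
  row 1: a1 b12 b13 b14 b15 a6
  row 2: b21 b22 a3 b24 a5 b26
  row 3: b31 a2 a3 a4 b35 a6
Rows 2 and 3 agree on CName; apply CName→BCity and equate their BCity entries.
No row becomes fully distinguished — the join is lossy.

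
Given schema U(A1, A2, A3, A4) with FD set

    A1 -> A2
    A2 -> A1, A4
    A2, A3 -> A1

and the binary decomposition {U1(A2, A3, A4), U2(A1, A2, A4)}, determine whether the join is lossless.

Yes

Common attributes: U1 ∩ U2 = {A2, A4}.
Closure of {A2, A4}: A2 → A1, A4 applies, adding A1. So (A2, A4)⁺ = {A1, A2, A4}.
This closure contains every attribute of U2, so U1 ∩ U2 → U2. The join is lossless.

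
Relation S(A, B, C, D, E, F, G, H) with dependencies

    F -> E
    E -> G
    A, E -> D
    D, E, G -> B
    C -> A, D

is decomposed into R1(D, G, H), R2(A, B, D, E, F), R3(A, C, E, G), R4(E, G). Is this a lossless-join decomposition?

No

Chase test. Columns are A, B, C, D, E, F, G, H; row i has aⱼ where attribute j ∈ Ri, else bᵢⱼ.
Initial tableau (one row per fragment):
  row 1: b11 b12 b13 a4 b15 b16 a7 a8
  row 2: a1 a2 b23 a4 a5 a6 b27 b28
  row 3: a1 b32 a3 b34 a5 b36 a7 b38
  row 4: b41 b42 b43 b44 a5 b46 a7 b48
Rows 2 and 3 agree on E; apply E→G and equate their G entries.
Rows 2 and 3 agree on A, E; apply A, E→D and equate their D entries.
Rows 2 and 3 agree on D, E, G; apply D, E, G→B and equate their B entries.
No row becomes fully distinguished — the join is lossy.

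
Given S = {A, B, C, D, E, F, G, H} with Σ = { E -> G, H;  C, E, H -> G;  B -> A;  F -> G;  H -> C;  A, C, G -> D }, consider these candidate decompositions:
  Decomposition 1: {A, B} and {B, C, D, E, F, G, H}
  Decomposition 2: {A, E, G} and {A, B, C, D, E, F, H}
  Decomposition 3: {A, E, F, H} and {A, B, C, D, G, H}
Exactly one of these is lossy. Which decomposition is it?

Decomposition 1: common = {B}, closure = {A, B} → lossless.
Decomposition 2: common = {A, E}, closure = {A, C, D, E, G, H} → lossless.
Decomposition 3: common = {A, H}, closure = {A, C, H} → lossy.

Decomposition 3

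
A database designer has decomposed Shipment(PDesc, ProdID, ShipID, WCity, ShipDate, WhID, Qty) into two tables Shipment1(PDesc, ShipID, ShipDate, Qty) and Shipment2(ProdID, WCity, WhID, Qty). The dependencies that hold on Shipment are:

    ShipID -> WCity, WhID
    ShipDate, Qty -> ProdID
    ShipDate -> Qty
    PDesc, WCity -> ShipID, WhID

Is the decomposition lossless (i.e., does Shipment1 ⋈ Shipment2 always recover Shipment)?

Common attributes: Shipment1 ∩ Shipment2 = {Qty}.
No dependency enlarges {Qty}, so (Qty)⁺ = {Qty}.
The closure contains neither all of Shipment1 = {PDesc, ShipID, ShipDate, Qty} nor all of Shipment2 = {ProdID, WCity, WhID, Qty}, so the common attributes are not a superkey of either fragment. The join is lossy.

No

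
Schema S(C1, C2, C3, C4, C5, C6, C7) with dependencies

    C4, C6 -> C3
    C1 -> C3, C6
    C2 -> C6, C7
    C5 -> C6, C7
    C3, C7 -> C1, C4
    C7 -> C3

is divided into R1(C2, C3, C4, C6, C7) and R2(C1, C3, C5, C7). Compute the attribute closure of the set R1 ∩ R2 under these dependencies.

R1 ∩ R2 = {C3, C7}.
C3, C7 → C1, C4 applies, adding C1, C4
C1 → C3, C6 applies, adding C6
Closure: {C1, C3, C4, C6, C7}.

C1, C3, C4, C6, C7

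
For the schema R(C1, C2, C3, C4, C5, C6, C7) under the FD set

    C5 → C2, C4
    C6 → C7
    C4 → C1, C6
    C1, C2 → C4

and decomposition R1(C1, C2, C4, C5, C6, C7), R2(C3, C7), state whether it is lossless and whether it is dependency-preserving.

lossy but dependency-preserving

Lossless test: (C7)⁺ = {C7}, which is a superkey of neither fragment — lossy.
Dependency preservation: every FD's attributes lie within a single fragment, so each can be enforced locally — preserved.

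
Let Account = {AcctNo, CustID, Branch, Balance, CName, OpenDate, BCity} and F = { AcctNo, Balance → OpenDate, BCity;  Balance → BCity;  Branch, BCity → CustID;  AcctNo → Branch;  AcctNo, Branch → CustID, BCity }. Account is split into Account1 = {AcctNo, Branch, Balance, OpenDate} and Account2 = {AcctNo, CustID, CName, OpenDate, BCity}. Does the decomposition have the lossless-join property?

Common attributes: Account1 ∩ Account2 = {AcctNo, OpenDate}.
Closure of {AcctNo, OpenDate}: AcctNo → Branch applies, adding Branch; AcctNo, Branch → CustID, BCity applies, adding CustID, BCity. So (AcctNo, OpenDate)⁺ = {AcctNo, CustID, Branch, OpenDate, BCity}.
The closure contains neither all of Account1 = {AcctNo, Branch, Balance, OpenDate} nor all of Account2 = {AcctNo, CustID, CName, OpenDate, BCity}, so the common attributes are not a superkey of either fragment. The join is lossy.

No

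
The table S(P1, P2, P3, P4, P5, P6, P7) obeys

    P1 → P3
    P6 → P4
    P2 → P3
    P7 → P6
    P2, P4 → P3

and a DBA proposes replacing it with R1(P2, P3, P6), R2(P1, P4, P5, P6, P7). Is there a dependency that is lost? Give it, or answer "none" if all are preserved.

Check P1 → P3: no single fragment contains all of {P1, P3}, and the restricted closure of {P1} across the fragments never reaches {P3}.
P6 → P4 is preserved.
P2 → P3 is preserved.
P7 → P6 is preserved.
P2, P4 → P3 is preserved.

P1 → P3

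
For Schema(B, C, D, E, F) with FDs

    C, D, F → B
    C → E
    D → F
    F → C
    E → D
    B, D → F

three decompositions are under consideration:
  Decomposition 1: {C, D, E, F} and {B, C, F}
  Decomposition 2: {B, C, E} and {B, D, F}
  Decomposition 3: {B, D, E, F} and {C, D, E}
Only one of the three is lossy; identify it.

Decomposition 2

Decomposition 1: common = {C, F}, closure = {B, C, D, E, F} → lossless.
Decomposition 2: common = {B}, closure = {B} → lossy.
Decomposition 3: common = {D, E}, closure = {B, C, D, E, F} → lossless.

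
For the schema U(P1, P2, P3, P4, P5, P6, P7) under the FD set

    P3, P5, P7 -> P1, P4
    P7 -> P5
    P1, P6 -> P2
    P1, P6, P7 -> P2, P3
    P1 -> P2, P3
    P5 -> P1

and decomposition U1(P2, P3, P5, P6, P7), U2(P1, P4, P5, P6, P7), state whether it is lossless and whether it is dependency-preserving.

lossless but not dependency-preserving

Lossless test: (P5, P6, P7)⁺ = {P1, P2, P3, P4, P5, P6, P7}, which contains all of one fragment — lossless.
Dependency preservation: the restricted closure of {P1, P6} across the fragments never reaches {P2}, so P1, P6 → P2 cannot be enforced without a join — not preserved.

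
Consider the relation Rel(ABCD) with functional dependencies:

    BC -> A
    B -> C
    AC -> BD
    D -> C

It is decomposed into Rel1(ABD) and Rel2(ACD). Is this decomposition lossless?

Yes

Common attributes: Rel1 ∩ Rel2 = {AD}.
Closure of {AD}: D → C applies, adding C; AC → BD applies, adding B. So (AD)⁺ = {ABCD}.
This closure contains every attribute of Rel1, so Rel1 ∩ Rel2 → Rel1. The join is lossless.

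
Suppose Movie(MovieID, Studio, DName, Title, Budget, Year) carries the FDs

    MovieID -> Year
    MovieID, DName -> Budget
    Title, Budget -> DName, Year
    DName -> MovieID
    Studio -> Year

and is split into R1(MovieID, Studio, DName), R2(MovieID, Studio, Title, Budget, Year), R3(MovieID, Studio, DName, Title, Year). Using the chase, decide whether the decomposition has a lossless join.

No

Chase test. Columns are MovieID, Studio, DName, Title, Budget, Year; row i has aⱼ where attribute j ∈ Ri, else bᵢⱼ.
Initial tableau (one row per fragment):
  row 1: a1 a2 a3 b14 b15 b16
  row 2: a1 a2 b23 a4 a5 a6
  row 3: a1 a2 a3 a4 b35 a6
Rows 1 and 2 agree on MovieID; apply MovieID→Year and equate their Year entries.
Rows 1 and 3 agree on MovieID, DName; apply MovieID, DName→Budget and equate their Budget entries.
No row becomes fully distinguished — the join is lossy.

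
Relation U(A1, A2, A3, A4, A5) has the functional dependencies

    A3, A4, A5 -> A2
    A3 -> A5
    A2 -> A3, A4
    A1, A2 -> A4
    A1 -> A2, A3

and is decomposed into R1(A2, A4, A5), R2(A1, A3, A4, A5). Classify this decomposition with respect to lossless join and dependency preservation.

Lossless test: (A4, A5)⁺ = {A4, A5}, which is a superkey of neither fragment — lossy.
Dependency preservation: the restricted closure of {A3, A4, A5} across the fragments never reaches {A2}, so A3, A4, A5 → A2 cannot be enforced without a join — not preserved.

lossy and not dependency-preserving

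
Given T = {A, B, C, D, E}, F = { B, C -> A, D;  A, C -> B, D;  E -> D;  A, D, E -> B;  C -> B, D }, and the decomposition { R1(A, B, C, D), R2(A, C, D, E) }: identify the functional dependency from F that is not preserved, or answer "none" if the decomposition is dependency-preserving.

Check A, D, E → B: no single fragment contains all of {A, B, D, E}, and the restricted closure of {A, D, E} across the fragments never reaches {B}.
B, C → A, D is preserved.
A, C → B, D is preserved.
E → D is preserved.
C → B, D is preserved.

A, D, E -> B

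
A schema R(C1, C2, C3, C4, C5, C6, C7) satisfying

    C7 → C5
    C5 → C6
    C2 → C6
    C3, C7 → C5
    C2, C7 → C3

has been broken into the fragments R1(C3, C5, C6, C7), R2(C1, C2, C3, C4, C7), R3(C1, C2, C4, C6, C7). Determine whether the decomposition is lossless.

Yes

Chase test. Columns are C1, C2, C3, C4, C5, C6, C7; row i has aⱼ where attribute j ∈ Ri, else bᵢⱼ.
Initial tableau (one row per fragment):
  row 1: b11 b12 a3 b14 a5 a6 a7
  row 2: a1 a2 a3 a4 b25 b26 a7
  row 3: a1 a2 b33 a4 b35 a6 a7
Rows 1 and 2 agree on C7; apply C7→C5 and equate their C5 entries.
Rows 1 and 3 agree on C7; apply C7→C5 and equate their C5 entries.
Rows 1 and 2 agree on C5; apply C5→C6 and equate their C6 entries.
Rows 2 and 3 agree on C2, C7; apply C2, C7→C3 and equate their C3 entries.
Row 2 is now all distinguished symbols — the join is lossless.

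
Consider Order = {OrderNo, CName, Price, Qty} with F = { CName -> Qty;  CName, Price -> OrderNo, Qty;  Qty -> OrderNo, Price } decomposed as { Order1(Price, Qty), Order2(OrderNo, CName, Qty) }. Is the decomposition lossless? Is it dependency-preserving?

lossless and dependency-preserving

Lossless test: (Qty)⁺ = {OrderNo, Price, Qty}, which contains all of one fragment — lossless.
Dependency preservation: CName, Price → OrderNo, Qty; Qty → OrderNo, Price are not contained in any single fragment, but the restricted closure of each left-hand side across the fragments still reaches the right-hand side; the remaining FDs each lie inside some fragment. All dependencies are preserved.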